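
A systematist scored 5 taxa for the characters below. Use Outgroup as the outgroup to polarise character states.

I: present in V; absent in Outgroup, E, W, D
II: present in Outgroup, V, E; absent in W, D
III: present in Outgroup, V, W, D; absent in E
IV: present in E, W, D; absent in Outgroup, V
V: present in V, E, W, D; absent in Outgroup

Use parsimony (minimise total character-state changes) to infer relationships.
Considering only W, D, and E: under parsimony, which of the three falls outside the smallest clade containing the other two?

Character polarity is set by the outgroup: the derived state is whichever differs from the outgroup's state, so for II, III the derived state is 'absent', and for the remaining characters it is 'present'.
I: derived state 'present' in V only — an autapomorphy, so it tells us nothing about relationships among taxa.
II: derived state 'absent' in D and W only — synapomorphy for {D, W}.
III: derived state 'absent' in E only — an autapomorphy, so it tells us nothing about relationships among taxa.
Only D, E, and W show the derived state 'present' for IV, supporting them as a clade.
All ingroup taxa share the derived state 'present' for V; it defines the ingroup but does not resolve relationships within it.
Most parsimonious ingroup topology: (V,(E,(W,D))).
W and D share a more recent common ancestor with each other than either does with E, so E is the least closely related of the three.

E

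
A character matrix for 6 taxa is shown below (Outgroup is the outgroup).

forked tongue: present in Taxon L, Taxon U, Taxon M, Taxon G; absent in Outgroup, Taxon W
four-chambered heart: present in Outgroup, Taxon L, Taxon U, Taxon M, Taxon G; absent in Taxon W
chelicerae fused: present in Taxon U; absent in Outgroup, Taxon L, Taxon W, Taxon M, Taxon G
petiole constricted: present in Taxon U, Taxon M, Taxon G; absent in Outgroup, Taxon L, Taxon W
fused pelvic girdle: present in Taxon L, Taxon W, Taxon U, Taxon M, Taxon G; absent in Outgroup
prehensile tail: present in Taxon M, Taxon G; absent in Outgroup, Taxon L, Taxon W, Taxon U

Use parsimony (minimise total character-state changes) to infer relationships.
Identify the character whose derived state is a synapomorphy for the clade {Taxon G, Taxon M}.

prehensile tail

Character polarity is set by the outgroup: the derived state is whichever differs from the outgroup's state, so for four-chambered heart the derived state is 'absent', and for the remaining characters it is 'present'.
forked tongue: derived state 'present' in Taxon G, Taxon L, Taxon M, and Taxon U only — synapomorphy for {Taxon G, Taxon L, Taxon M, Taxon U}.
four-chambered heart (derived state 'absent') is unique to Taxon W (autapomorphy; uninformative for grouping).
chelicerae fused: derived state 'present' in Taxon U only — an autapomorphy, so it tells us nothing about relationships among taxa.
petiole constricted (derived state 'present') is shared by Taxon G, Taxon M, and Taxon U — a synapomorphy uniting that clade.
All ingroup taxa share the derived state 'present' for fused pelvic girdle; it defines the ingroup but does not resolve relationships within it.
Only Taxon G and Taxon M show the derived state 'present' for prehensile tail, supporting them as a clade.
Most parsimonious ingroup topology: ((Taxon L,(Taxon U,(Taxon M,Taxon G))),Taxon W).
The clade {Taxon G, Taxon M} is supported by prehensile tail: its derived state 'present' occurs in exactly those taxa and in no other taxon (including the outgroup).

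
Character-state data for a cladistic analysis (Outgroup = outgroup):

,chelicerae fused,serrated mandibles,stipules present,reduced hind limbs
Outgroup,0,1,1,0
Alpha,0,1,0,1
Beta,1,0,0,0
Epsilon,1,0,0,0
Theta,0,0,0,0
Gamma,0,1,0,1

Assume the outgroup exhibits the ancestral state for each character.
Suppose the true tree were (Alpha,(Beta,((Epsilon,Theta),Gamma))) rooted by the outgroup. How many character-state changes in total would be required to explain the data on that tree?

7

Map each character onto (Alpha,(Beta,((Epsilon,Theta),Gamma))) (rooted by Outgroup) and count the minimum state changes it requires (Fitch parsimony):
chelicerae fused: 2; serrated mandibles: 2; stipules present: 1; reduced hind limbs: 2.
Total tree length = 7.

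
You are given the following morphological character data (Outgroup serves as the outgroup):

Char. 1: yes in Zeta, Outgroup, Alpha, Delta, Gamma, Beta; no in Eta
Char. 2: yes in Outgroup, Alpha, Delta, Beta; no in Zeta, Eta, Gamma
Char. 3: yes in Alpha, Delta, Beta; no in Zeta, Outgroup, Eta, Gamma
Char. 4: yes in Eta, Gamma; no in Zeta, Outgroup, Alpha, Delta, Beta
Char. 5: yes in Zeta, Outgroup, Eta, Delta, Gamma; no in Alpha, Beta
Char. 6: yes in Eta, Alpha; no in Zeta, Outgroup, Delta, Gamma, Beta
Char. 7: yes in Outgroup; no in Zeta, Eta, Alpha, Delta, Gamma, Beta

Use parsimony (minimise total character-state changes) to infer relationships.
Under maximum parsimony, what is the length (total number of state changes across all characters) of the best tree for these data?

Character polarity is set by the outgroup: the derived state is whichever differs from the outgroup's state, so for Char. 1, Char. 2, Char. 5, Char. 7 the derived state is 'no', and for the remaining characters it is 'yes'.
Char. 1: derived state 'no' in Eta only — an autapomorphy, so it tells us nothing about relationships among taxa.
Char. 2 (derived state 'no') is shared by Eta, Gamma, and Zeta — a synapomorphy uniting that clade.
Only Alpha, Beta, and Delta show the derived state 'yes' for Char. 3, supporting them as a clade.
Char. 4: derived state 'yes' in Eta and Gamma only — synapomorphy for {Eta, Gamma}.
Char. 5 (derived state 'no') is shared by Alpha and Beta — a synapomorphy uniting that clade.
Char. 6 groups Alpha and Eta, which is incompatible with the clades supported by the remaining characters; treating it as convergent (homoplasy) costs fewer steps than any alternative tree.
All ingroup taxa share the derived state 'no' for Char. 7; it defines the ingroup but does not resolve relationships within it.
Most parsimonious ingroup topology: ((Zeta,(Eta,Gamma)),(Delta,(Beta,Alpha))).
Changes per character on this tree: Char. 1: 1; Char. 2: 1; Char. 3: 1; Char. 4: 1; Char. 5: 1; Char. 6: 2; Char. 7: 1.
Total = 8.

8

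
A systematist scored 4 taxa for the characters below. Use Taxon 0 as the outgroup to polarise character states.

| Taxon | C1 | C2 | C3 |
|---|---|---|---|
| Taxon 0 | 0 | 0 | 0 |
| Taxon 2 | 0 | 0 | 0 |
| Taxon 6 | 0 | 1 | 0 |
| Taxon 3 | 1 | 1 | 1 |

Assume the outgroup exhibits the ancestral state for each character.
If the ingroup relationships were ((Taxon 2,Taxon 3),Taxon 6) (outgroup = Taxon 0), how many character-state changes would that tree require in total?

Map each character onto ((Taxon 2,Taxon 3),Taxon 6) (rooted by Taxon 0) and count the minimum state changes it requires (Fitch parsimony):
C1: 1; C2: 2; C3: 1.
Total tree length = 4.

4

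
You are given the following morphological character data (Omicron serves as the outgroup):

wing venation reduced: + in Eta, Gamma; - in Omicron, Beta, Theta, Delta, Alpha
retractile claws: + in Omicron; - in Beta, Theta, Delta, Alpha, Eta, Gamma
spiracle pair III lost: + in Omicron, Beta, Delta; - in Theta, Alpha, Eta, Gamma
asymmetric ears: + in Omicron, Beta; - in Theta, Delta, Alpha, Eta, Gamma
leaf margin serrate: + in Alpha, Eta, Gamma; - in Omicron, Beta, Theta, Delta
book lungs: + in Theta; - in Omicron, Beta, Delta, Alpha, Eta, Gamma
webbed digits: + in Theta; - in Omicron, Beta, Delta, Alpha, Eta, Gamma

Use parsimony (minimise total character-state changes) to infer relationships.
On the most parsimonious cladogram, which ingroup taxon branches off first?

Character polarity is set by the outgroup: the derived state is whichever differs from the outgroup's state, so for retractile claws, spiracle pair III lost, asymmetric ears the derived state is '-', and for the remaining characters it is '+'.
wing venation reduced (derived state '+') is shared by Eta and Gamma — a synapomorphy uniting that clade.
retractile claws (derived state '-') is shared by all ingroup taxa — unites the whole ingroup.
spiracle pair III lost: derived state '-' in Alpha, Eta, Gamma, and Theta only — synapomorphy for {Alpha, Eta, Gamma, Theta}.
asymmetric ears: derived state '-' in Alpha, Delta, Eta, Gamma, and Theta only — synapomorphy for {Alpha, Delta, Eta, Gamma, Theta}.
leaf margin serrate (derived state '+') is shared by Alpha, Eta, and Gamma — a synapomorphy uniting that clade.
book lungs (derived state '+') is unique to Theta (autapomorphy; uninformative for grouping).
webbed digits (derived state '+') is unique to Theta (autapomorphy; uninformative for grouping).
Most parsimonious ingroup topology: (Beta,((Theta,(Alpha,(Eta,Gamma))),Delta)).
Beta is sister to the clade containing all other ingroup taxa, so it is the earliest-diverging (most basal) ingroup lineage.

Beta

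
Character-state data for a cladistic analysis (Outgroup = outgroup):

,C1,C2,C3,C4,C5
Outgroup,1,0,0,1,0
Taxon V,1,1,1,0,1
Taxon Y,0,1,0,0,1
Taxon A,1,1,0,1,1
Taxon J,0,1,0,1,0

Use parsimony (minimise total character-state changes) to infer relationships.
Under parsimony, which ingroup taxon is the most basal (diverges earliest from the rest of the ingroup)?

Taxon J

Character polarity is set by the outgroup: the derived state is whichever differs from the outgroup's state, so for C1, C4 the derived state is '0', and for the remaining characters it is '1'.
C1 groups Taxon J and Taxon Y, which is incompatible with the clades supported by the remaining characters; treating it as convergent (homoplasy) costs fewer steps than any alternative tree.
C2 (derived state '1') is shared by all ingroup taxa — unites the whole ingroup.
C3: derived state '1' in Taxon V only — an autapomorphy, so it tells us nothing about relationships among taxa.
Only Taxon V and Taxon Y show the derived state '0' for C4, supporting them as a clade.
Only Taxon A, Taxon V, and Taxon Y show the derived state '1' for C5, supporting them as a clade.
Most parsimonious ingroup topology: (((Taxon V,Taxon Y),Taxon A),Taxon J).
Taxon J is sister to the clade containing all other ingroup taxa, so it is the earliest-diverging (most basal) ingroup lineage.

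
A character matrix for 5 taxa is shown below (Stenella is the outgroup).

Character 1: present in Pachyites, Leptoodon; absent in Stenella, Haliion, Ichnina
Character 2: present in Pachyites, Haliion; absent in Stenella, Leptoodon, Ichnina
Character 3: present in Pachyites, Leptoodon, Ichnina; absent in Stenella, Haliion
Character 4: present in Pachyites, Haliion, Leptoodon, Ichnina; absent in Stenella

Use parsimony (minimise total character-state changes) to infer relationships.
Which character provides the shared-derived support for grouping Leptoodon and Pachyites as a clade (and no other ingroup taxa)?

Character 1

The outgroup has state 'absent' for every character, so 'present' is the derived state throughout.
Character 1: derived state 'present' in Leptoodon and Pachyites only — synapomorphy for {Leptoodon, Pachyites}.
Character 2 (state 'present') occurs in Haliion and Pachyites but conflicts with the nesting implied by the other characters — most parsimoniously interpreted as homoplasy.
Only Ichnina, Leptoodon, and Pachyites show the derived state 'present' for Character 3, supporting them as a clade.
Character 4 (derived state 'present') is shared by all ingroup taxa — unites the whole ingroup.
Most parsimonious ingroup topology: (((Pachyites,Leptoodon),Ichnina),Haliion).
The clade {Leptoodon, Pachyites} is supported by Character 1: its derived state 'present' occurs in exactly those taxa and in no other taxon (including the outgroup).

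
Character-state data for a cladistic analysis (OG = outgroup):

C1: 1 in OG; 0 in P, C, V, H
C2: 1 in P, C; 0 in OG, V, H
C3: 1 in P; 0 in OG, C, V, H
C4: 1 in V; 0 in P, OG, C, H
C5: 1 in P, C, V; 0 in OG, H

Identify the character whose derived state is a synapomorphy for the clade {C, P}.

Character polarity is set by the outgroup: the derived state is whichever differs from the outgroup's state, so for C1 the derived state is '0', and for the remaining characters it is '1'.
All ingroup taxa share the derived state '0' for C1; it defines the ingroup but does not resolve relationships within it.
C2: derived state '1' in C and P only — synapomorphy for {C, P}.
C3: derived state '1' in P only — an autapomorphy, so it tells us nothing about relationships among taxa.
C4 (derived state '1') is unique to V (autapomorphy; uninformative for grouping).
C5: derived state '1' in C, P, and V only — synapomorphy for {C, P, V}.
Most parsimonious ingroup topology: (((C,P),V),H).
The clade {C, P} is supported by C2: its derived state '1' occurs in exactly those taxa and in no other taxon (including the outgroup).

C2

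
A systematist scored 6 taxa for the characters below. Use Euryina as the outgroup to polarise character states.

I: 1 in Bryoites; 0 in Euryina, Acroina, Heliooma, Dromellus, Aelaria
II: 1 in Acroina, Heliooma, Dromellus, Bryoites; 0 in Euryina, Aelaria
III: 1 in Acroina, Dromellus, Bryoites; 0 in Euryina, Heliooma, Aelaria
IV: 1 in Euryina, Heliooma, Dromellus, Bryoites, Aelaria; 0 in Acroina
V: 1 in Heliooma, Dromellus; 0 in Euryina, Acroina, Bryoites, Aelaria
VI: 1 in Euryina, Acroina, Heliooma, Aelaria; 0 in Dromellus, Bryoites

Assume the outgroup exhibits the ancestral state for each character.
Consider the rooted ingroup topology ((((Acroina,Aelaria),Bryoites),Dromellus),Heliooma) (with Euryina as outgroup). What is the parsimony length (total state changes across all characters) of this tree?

Map each character onto ((((Acroina,Aelaria),Bryoites),Dromellus),Heliooma) (rooted by Euryina) and count the minimum state changes it requires (Fitch parsimony):
I: 1; II: 2; III: 2; IV: 1; V: 2; VI: 2.
Total tree length = 10.

10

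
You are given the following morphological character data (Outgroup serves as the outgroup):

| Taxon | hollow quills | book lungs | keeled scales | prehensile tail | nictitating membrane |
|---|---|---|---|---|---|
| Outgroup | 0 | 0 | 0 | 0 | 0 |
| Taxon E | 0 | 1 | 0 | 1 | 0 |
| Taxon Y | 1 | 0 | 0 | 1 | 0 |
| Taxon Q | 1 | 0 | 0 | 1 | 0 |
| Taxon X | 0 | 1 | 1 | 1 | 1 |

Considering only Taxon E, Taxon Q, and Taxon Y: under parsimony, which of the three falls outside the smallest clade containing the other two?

Taxon E

The outgroup has state '0' for every character, so '1' is the derived state throughout.
Only Taxon Q and Taxon Y show the derived state '1' for hollow quills, supporting them as a clade.
book lungs (derived state '1') is shared by Taxon E and Taxon X — a synapomorphy uniting that clade.
keeled scales: derived state '1' in Taxon X only — an autapomorphy, so it tells us nothing about relationships among taxa.
All ingroup taxa share the derived state '1' for prehensile tail; it defines the ingroup but does not resolve relationships within it.
nictitating membrane: derived state '1' in Taxon X only — an autapomorphy, so it tells us nothing about relationships among taxa.
Most parsimonious ingroup topology: ((Taxon E,Taxon X),(Taxon Y,Taxon Q)).
Taxon Y and Taxon Q share a more recent common ancestor with each other than either does with Taxon E, so Taxon E is the least closely related of the three.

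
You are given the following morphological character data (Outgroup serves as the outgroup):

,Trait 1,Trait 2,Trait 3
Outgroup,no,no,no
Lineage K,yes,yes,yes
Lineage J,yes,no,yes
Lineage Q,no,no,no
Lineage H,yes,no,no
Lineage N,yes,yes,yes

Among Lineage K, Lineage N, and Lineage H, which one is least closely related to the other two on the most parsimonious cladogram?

Lineage H

The outgroup has state 'no' for every character, so 'yes' is the derived state throughout.
Trait 1 (derived state 'yes') is shared by Lineage H, Lineage J, Lineage K, and Lineage N — a synapomorphy uniting that clade.
Trait 2 (derived state 'yes') is shared by Lineage K and Lineage N — a synapomorphy uniting that clade.
Trait 3 (derived state 'yes') is shared by Lineage J, Lineage K, and Lineage N — a synapomorphy uniting that clade.
Most parsimonious ingroup topology: ((((Lineage K,Lineage N),Lineage J),Lineage H),Lineage Q).
Lineage N and Lineage K share a more recent common ancestor with each other than either does with Lineage H, so Lineage H is the least closely related of the three.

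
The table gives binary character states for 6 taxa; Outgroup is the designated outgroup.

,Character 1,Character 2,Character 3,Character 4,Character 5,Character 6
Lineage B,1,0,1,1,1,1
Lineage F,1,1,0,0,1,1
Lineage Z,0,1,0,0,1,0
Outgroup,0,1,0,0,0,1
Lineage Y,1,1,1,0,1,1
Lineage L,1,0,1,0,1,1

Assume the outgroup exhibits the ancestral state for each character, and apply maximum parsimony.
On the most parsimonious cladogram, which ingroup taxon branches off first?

Lineage Z

Character polarity is set by the outgroup: the derived state is whichever differs from the outgroup's state, so for Character 2, Character 6 the derived state is '0', and for the remaining characters it is '1'.
Only Lineage B, Lineage F, Lineage L, and Lineage Y show the derived state '1' for Character 1, supporting them as a clade.
Character 2 (derived state '0') is shared by Lineage B and Lineage L — a synapomorphy uniting that clade.
Character 3 (derived state '1') is shared by Lineage B, Lineage L, and Lineage Y — a synapomorphy uniting that clade.
Character 4: derived state '1' in Lineage B only — an autapomorphy, so it tells us nothing about relationships among taxa.
All ingroup taxa share the derived state '1' for Character 5; it defines the ingroup but does not resolve relationships within it.
Character 6: derived state '0' in Lineage Z only — an autapomorphy, so it tells us nothing about relationships among taxa.
Most parsimonious ingroup topology: (((Lineage Y,(Lineage L,Lineage B)),Lineage F),Lineage Z).
Lineage Z is sister to the clade containing all other ingroup taxa, so it is the earliest-diverging (most basal) ingroup lineage.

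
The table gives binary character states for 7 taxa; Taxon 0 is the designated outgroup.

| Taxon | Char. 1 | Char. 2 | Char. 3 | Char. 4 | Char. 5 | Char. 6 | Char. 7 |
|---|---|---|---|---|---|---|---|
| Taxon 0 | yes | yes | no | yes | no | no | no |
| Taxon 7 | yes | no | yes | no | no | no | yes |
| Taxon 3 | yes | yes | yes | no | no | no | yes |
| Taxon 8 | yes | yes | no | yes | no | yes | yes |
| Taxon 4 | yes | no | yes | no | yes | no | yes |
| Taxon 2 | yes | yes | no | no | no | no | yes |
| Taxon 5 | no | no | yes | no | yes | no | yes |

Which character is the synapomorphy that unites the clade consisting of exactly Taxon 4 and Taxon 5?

Char. 5

Character polarity is set by the outgroup: the derived state is whichever differs from the outgroup's state, so for Char. 1, Char. 2, Char. 4 the derived state is 'no', and for the remaining characters it is 'yes'.
Char. 1: derived state 'no' in Taxon 5 only — an autapomorphy, so it tells us nothing about relationships among taxa.
Only Taxon 4, Taxon 5, and Taxon 7 show the derived state 'no' for Char. 2, supporting them as a clade.
Only Taxon 3, Taxon 4, Taxon 5, and Taxon 7 show the derived state 'yes' for Char. 3, supporting them as a clade.
Char. 4: derived state 'no' in Taxon 2, Taxon 3, Taxon 4, Taxon 5, and Taxon 7 only — synapomorphy for {Taxon 2, Taxon 3, Taxon 4, Taxon 5, Taxon 7}.
Char. 5: derived state 'yes' in Taxon 4 and Taxon 5 only — synapomorphy for {Taxon 4, Taxon 5}.
Char. 6 (derived state 'yes') is unique to Taxon 8 (autapomorphy; uninformative for grouping).
All ingroup taxa share the derived state 'yes' for Char. 7; it defines the ingroup but does not resolve relationships within it.
Most parsimonious ingroup topology: ((((Taxon 7,(Taxon 4,Taxon 5)),Taxon 3),Taxon 2),Taxon 8).
The clade {Taxon 4, Taxon 5} is supported by Char. 5: its derived state 'yes' occurs in exactly those taxa and in no other taxon (including the outgroup).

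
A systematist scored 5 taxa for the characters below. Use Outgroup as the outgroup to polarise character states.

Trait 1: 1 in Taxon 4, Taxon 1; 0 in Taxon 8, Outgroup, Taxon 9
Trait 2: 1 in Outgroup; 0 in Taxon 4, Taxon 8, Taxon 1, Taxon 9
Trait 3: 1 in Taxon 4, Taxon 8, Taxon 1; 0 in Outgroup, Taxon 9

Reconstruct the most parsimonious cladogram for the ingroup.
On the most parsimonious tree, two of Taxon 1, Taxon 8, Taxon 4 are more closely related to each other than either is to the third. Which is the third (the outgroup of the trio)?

Character polarity is set by the outgroup: the derived state is whichever differs from the outgroup's state, so for Trait 2 the derived state is '0', and for the remaining characters it is '1'.
Trait 1 (derived state '1') is shared by Taxon 1 and Taxon 4 — a synapomorphy uniting that clade.
Trait 2 (derived state '0') is shared by all ingroup taxa — unites the whole ingroup.
Only Taxon 1, Taxon 4, and Taxon 8 show the derived state '1' for Trait 3, supporting them as a clade.
Most parsimonious ingroup topology: (((Taxon 4,Taxon 1),Taxon 8),Taxon 9).
Taxon 1 and Taxon 4 share a more recent common ancestor with each other than either does with Taxon 8, so Taxon 8 is the least closely related of the three.

Taxon 8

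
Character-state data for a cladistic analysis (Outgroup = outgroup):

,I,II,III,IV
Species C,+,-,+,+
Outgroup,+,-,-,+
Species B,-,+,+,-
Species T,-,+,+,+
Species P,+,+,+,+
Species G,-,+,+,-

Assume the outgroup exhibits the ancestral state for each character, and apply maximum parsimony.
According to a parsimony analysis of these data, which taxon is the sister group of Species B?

Character polarity is set by the outgroup: the derived state is whichever differs from the outgroup's state, so for I, IV the derived state is '-', and for the remaining characters it is '+'.
Only Species B, Species G, and Species T show the derived state '-' for I, supporting them as a clade.
II (derived state '+') is shared by Species B, Species G, Species P, and Species T — a synapomorphy uniting that clade.
All ingroup taxa share the derived state '+' for III; it defines the ingroup but does not resolve relationships within it.
IV (derived state '-') is shared by Species B and Species G — a synapomorphy uniting that clade.
Most parsimonious ingroup topology: ((((Species B,Species G),Species T),Species P),Species C).
Species B and Species G form a cherry on this tree, so they are sister taxa.

Species G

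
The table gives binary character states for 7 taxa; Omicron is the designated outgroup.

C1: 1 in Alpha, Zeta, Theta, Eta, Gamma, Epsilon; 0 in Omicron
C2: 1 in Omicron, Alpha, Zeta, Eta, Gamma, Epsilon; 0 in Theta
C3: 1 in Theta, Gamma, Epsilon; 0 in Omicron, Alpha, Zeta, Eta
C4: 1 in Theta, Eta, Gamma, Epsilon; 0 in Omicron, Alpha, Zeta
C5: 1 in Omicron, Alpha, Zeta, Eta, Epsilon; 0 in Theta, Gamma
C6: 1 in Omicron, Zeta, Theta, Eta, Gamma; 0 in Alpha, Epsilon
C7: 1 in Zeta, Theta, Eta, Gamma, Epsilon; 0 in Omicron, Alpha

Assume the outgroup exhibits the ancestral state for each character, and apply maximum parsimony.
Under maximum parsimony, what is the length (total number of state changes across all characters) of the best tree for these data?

Character polarity is set by the outgroup: the derived state is whichever differs from the outgroup's state, so for C2, C5, C6 the derived state is '0', and for the remaining characters it is '1'.
C1 (derived state '1') is shared by all ingroup taxa — unites the whole ingroup.
C2 (derived state '0') is unique to Theta (autapomorphy; uninformative for grouping).
C3 (derived state '1') is shared by Epsilon, Gamma, and Theta — a synapomorphy uniting that clade.
C4 (derived state '1') is shared by Epsilon, Eta, Gamma, and Theta — a synapomorphy uniting that clade.
Only Gamma and Theta show the derived state '0' for C5, supporting them as a clade.
C6 groups Alpha and Epsilon, which is incompatible with the clades supported by the remaining characters; treating it as convergent (homoplasy) costs fewer steps than any alternative tree.
C7: derived state '1' in Epsilon, Eta, Gamma, Theta, and Zeta only — synapomorphy for {Epsilon, Eta, Gamma, Theta, Zeta}.
Most parsimonious ingroup topology: (Alpha,(Zeta,(((Theta,Gamma),Epsilon),Eta))).
Changes per character on this tree: C1: 1; C2: 1; C3: 1; C4: 1; C5: 1; C6: 2; C7: 1.
Total = 8.

8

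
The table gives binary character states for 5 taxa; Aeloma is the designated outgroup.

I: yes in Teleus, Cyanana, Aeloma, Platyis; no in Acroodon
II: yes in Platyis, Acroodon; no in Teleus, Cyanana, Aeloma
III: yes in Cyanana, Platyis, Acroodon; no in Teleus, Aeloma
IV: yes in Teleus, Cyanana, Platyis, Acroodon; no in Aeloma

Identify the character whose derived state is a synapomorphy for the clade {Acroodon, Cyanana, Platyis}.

Character polarity is set by the outgroup: the derived state is whichever differs from the outgroup's state, so for I the derived state is 'no', and for the remaining characters it is 'yes'.
I (derived state 'no') is unique to Acroodon (autapomorphy; uninformative for grouping).
II (derived state 'yes') is shared by Acroodon and Platyis — a synapomorphy uniting that clade.
III: derived state 'yes' in Acroodon, Cyanana, and Platyis only — synapomorphy for {Acroodon, Cyanana, Platyis}.
All ingroup taxa share the derived state 'yes' for IV; it defines the ingroup but does not resolve relationships within it.
Most parsimonious ingroup topology: (((Platyis,Acroodon),Cyanana),Teleus).
The clade {Acroodon, Cyanana, Platyis} is supported by III: its derived state 'yes' occurs in exactly those taxa and in no other taxon (including the outgroup).

III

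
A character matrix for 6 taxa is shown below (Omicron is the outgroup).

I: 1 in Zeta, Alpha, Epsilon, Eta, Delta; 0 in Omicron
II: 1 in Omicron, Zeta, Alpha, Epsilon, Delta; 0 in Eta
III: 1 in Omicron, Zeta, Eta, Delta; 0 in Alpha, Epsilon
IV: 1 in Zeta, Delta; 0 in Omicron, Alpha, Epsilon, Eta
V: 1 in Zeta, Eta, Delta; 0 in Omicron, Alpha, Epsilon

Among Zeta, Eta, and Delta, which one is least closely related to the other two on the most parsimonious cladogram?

Character polarity is set by the outgroup: the derived state is whichever differs from the outgroup's state, so for II, III the derived state is '0', and for the remaining characters it is '1'.
All ingroup taxa share the derived state '1' for I; it defines the ingroup but does not resolve relationships within it.
II (derived state '0') is unique to Eta (autapomorphy; uninformative for grouping).
III (derived state '0') is shared by Alpha and Epsilon — a synapomorphy uniting that clade.
IV (derived state '1') is shared by Delta and Zeta — a synapomorphy uniting that clade.
Only Delta, Eta, and Zeta show the derived state '1' for V, supporting them as a clade.
Most parsimonious ingroup topology: (((Zeta,Delta),Eta),(Alpha,Epsilon)).
Zeta and Delta share a more recent common ancestor with each other than either does with Eta, so Eta is the least closely related of the three.

Eta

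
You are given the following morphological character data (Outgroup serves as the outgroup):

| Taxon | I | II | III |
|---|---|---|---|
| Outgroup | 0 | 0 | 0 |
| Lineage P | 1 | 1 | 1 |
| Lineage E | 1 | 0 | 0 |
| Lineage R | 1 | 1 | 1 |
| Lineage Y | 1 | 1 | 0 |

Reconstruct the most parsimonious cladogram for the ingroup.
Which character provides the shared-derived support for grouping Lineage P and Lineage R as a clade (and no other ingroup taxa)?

III

The outgroup has state '0' for every character, so '1' is the derived state throughout.
All ingroup taxa share the derived state '1' for I; it defines the ingroup but does not resolve relationships within it.
II (derived state '1') is shared by Lineage P, Lineage R, and Lineage Y — a synapomorphy uniting that clade.
III: derived state '1' in Lineage P and Lineage R only — synapomorphy for {Lineage P, Lineage R}.
Most parsimonious ingroup topology: (((Lineage P,Lineage R),Lineage Y),Lineage E).
The clade {Lineage P, Lineage R} is supported by III: its derived state '1' occurs in exactly those taxa and in no other taxon (including the outgroup).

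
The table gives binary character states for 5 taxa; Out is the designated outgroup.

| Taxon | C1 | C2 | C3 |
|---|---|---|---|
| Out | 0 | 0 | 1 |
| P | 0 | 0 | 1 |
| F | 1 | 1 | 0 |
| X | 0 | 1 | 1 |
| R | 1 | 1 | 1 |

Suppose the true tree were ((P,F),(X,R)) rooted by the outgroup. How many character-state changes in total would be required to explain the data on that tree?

5

Map each character onto ((P,F),(X,R)) (rooted by Out) and count the minimum state changes it requires (Fitch parsimony):
C1: 2; C2: 2; C3: 1.
Total tree length = 5.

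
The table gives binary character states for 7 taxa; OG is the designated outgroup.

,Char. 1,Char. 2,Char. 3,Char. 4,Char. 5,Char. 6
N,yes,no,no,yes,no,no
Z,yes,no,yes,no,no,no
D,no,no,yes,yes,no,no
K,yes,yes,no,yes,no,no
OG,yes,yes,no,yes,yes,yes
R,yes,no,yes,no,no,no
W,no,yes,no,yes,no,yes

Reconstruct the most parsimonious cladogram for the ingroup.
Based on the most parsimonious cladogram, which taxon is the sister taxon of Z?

Character polarity is set by the outgroup: the derived state is whichever differs from the outgroup's state, so for Char. 1, Char. 2, Char. 4, Char. 5, Char. 6 the derived state is 'no', and for the remaining characters it is 'yes'.
Char. 1 (state 'no') occurs in D and W but conflicts with the nesting implied by the other characters — most parsimoniously interpreted as homoplasy.
Char. 2 (derived state 'no') is shared by D, N, R, and Z — a synapomorphy uniting that clade.
Char. 3 (derived state 'yes') is shared by D, R, and Z — a synapomorphy uniting that clade.
Char. 4: derived state 'no' in R and Z only — synapomorphy for {R, Z}.
All ingroup taxa share the derived state 'no' for Char. 5; it defines the ingroup but does not resolve relationships within it.
Char. 6: derived state 'no' in D, K, N, R, and Z only — synapomorphy for {D, K, N, R, Z}.
Most parsimonious ingroup topology: ((((D,(R,Z)),N),K),W).
Z and R form a cherry on this tree, so they are sister taxa.

R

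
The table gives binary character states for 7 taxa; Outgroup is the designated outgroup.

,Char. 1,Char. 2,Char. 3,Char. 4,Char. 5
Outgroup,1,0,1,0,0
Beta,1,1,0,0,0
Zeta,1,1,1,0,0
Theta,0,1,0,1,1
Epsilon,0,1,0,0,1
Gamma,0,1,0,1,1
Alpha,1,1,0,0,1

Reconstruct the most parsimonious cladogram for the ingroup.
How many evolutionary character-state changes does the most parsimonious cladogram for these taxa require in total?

Character polarity is set by the outgroup: the derived state is whichever differs from the outgroup's state, so for Char. 1, Char. 3 the derived state is '0', and for the remaining characters it is '1'.
Only Epsilon, Gamma, and Theta show the derived state '0' for Char. 1, supporting them as a clade.
Char. 2 (derived state '1') is shared by all ingroup taxa — unites the whole ingroup.
Only Alpha, Beta, Epsilon, Gamma, and Theta show the derived state '0' for Char. 3, supporting them as a clade.
Char. 4: derived state '1' in Gamma and Theta only — synapomorphy for {Gamma, Theta}.
Char. 5 (derived state '1') is shared by Alpha, Epsilon, Gamma, and Theta — a synapomorphy uniting that clade.
Most parsimonious ingroup topology: ((Beta,(((Theta,Gamma),Epsilon),Alpha)),Zeta).
Changes per character on this tree: Char. 1: 1; Char. 2: 1; Char. 3: 1; Char. 4: 1; Char. 5: 1.
Total = 5.

5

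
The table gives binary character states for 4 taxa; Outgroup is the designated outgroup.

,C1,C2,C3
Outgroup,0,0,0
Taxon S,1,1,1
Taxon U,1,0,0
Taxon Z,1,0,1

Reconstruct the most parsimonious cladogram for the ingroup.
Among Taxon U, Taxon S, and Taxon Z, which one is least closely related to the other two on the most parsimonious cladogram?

The outgroup has state '0' for every character, so '1' is the derived state throughout.
C1 (derived state '1') is shared by all ingroup taxa — unites the whole ingroup.
C2 (derived state '1') is unique to Taxon S (autapomorphy; uninformative for grouping).
Only Taxon S and Taxon Z show the derived state '1' for C3, supporting them as a clade.
Most parsimonious ingroup topology: (Taxon U,(Taxon S,Taxon Z)).
Taxon Z and Taxon S share a more recent common ancestor with each other than either does with Taxon U, so Taxon U is the least closely related of the three.

Taxon U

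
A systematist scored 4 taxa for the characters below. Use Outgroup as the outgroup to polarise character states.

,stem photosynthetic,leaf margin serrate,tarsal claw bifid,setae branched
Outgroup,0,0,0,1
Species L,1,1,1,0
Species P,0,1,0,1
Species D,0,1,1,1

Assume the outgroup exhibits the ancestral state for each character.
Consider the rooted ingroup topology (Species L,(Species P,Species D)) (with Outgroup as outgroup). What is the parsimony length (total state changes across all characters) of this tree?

Map each character onto (Species L,(Species P,Species D)) (rooted by Outgroup) and count the minimum state changes it requires (Fitch parsimony):
stem photosynthetic: 1; leaf margin serrate: 1; tarsal claw bifid: 2; setae branched: 1.
Total tree length = 5.

5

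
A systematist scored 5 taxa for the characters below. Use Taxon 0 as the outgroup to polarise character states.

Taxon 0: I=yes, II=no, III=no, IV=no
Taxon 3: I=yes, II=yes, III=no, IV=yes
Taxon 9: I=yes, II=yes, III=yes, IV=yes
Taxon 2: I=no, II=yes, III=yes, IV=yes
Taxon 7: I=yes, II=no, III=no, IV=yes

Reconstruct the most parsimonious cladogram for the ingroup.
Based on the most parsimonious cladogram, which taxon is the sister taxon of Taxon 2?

Taxon 9

Character polarity is set by the outgroup: the derived state is whichever differs from the outgroup's state, so for I the derived state is 'no', and for the remaining characters it is 'yes'.
I: derived state 'no' in Taxon 2 only — an autapomorphy, so it tells us nothing about relationships among taxa.
II: derived state 'yes' in Taxon 2, Taxon 3, and Taxon 9 only — synapomorphy for {Taxon 2, Taxon 3, Taxon 9}.
III (derived state 'yes') is shared by Taxon 2 and Taxon 9 — a synapomorphy uniting that clade.
All ingroup taxa share the derived state 'yes' for IV; it defines the ingroup but does not resolve relationships within it.
Most parsimonious ingroup topology: ((Taxon 3,(Taxon 9,Taxon 2)),Taxon 7).
Taxon 2 and Taxon 9 form a cherry on this tree, so they are sister taxa.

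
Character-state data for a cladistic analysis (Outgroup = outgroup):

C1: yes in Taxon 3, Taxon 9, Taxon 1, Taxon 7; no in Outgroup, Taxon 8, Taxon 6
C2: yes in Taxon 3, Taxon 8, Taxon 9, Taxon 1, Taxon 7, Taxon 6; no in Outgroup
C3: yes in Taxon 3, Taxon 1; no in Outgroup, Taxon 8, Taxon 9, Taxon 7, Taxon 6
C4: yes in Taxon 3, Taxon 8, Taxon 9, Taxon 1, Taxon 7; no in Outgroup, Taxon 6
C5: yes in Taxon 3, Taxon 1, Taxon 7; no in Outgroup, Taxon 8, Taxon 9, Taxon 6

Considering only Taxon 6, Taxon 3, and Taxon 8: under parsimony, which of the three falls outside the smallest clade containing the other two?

Taxon 6

The outgroup has state 'no' for every character, so 'yes' is the derived state throughout.
C1 (derived state 'yes') is shared by Taxon 1, Taxon 3, Taxon 7, and Taxon 9 — a synapomorphy uniting that clade.
All ingroup taxa share the derived state 'yes' for C2; it defines the ingroup but does not resolve relationships within it.
C3 (derived state 'yes') is shared by Taxon 1 and Taxon 3 — a synapomorphy uniting that clade.
C4 (derived state 'yes') is shared by Taxon 1, Taxon 3, Taxon 7, Taxon 8, and Taxon 9 — a synapomorphy uniting that clade.
C5: derived state 'yes' in Taxon 1, Taxon 3, and Taxon 7 only — synapomorphy for {Taxon 1, Taxon 3, Taxon 7}.
Most parsimonious ingroup topology: (((((Taxon 3,Taxon 1),Taxon 7),Taxon 9),Taxon 8),Taxon 6).
Taxon 8 and Taxon 3 share a more recent common ancestor with each other than either does with Taxon 6, so Taxon 6 is the least closely related of the three.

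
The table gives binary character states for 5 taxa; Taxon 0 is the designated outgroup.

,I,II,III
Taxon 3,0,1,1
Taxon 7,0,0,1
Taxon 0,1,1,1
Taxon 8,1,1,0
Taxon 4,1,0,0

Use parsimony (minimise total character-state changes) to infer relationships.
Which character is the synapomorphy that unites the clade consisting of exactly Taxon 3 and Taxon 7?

I

The outgroup has state '1' for every character, so '0' is the derived state throughout.
I (derived state '0') is shared by Taxon 3 and Taxon 7 — a synapomorphy uniting that clade.
II (state '0') occurs in Taxon 4 and Taxon 7 but conflicts with the nesting implied by the other characters — most parsimoniously interpreted as homoplasy.
Only Taxon 4 and Taxon 8 show the derived state '0' for III, supporting them as a clade.
Most parsimonious ingroup topology: ((Taxon 8,Taxon 4),(Taxon 3,Taxon 7)).
The clade {Taxon 3, Taxon 7} is supported by I: its derived state '0' occurs in exactly those taxa and in no other taxon (including the outgroup).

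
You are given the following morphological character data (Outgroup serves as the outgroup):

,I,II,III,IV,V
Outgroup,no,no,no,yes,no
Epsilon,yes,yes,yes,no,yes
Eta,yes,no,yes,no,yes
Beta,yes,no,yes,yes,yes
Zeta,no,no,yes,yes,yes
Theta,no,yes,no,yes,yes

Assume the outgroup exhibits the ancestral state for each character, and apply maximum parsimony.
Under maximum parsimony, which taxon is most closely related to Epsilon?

Eta

Character polarity is set by the outgroup: the derived state is whichever differs from the outgroup's state, so for IV the derived state is 'no', and for the remaining characters it is 'yes'.
Only Beta, Epsilon, and Eta show the derived state 'yes' for I, supporting them as a clade.
II groups Epsilon and Theta, which is incompatible with the clades supported by the remaining characters; treating it as convergent (homoplasy) costs fewer steps than any alternative tree.
III (derived state 'yes') is shared by Beta, Epsilon, Eta, and Zeta — a synapomorphy uniting that clade.
Only Epsilon and Eta show the derived state 'no' for IV, supporting them as a clade.
All ingroup taxa share the derived state 'yes' for V; it defines the ingroup but does not resolve relationships within it.
Most parsimonious ingroup topology: ((((Epsilon,Eta),Beta),Zeta),Theta).
Epsilon and Eta form a cherry on this tree, so they are sister taxa.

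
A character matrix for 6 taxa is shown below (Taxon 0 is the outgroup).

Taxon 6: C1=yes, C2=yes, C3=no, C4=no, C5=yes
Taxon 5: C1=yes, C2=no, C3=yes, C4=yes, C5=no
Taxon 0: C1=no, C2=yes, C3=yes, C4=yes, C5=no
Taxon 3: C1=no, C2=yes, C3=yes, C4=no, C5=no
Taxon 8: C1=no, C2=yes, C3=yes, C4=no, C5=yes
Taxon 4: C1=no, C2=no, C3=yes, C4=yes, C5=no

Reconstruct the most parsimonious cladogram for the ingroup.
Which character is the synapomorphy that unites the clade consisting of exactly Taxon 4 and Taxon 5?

Character polarity is set by the outgroup: the derived state is whichever differs from the outgroup's state, so for C2, C3, C4 the derived state is 'no', and for the remaining characters it is 'yes'.
C1 (state 'yes') occurs in Taxon 5 and Taxon 6 but conflicts with the nesting implied by the other characters — most parsimoniously interpreted as homoplasy.
C2 (derived state 'no') is shared by Taxon 4 and Taxon 5 — a synapomorphy uniting that clade.
C3 (derived state 'no') is unique to Taxon 6 (autapomorphy; uninformative for grouping).
C4 (derived state 'no') is shared by Taxon 3, Taxon 6, and Taxon 8 — a synapomorphy uniting that clade.
C5 (derived state 'yes') is shared by Taxon 6 and Taxon 8 — a synapomorphy uniting that clade.
Most parsimonious ingroup topology: ((Taxon 3,(Taxon 6,Taxon 8)),(Taxon 5,Taxon 4)).
The clade {Taxon 4, Taxon 5} is supported by C2: its derived state 'no' occurs in exactly those taxa and in no other taxon (including the outgroup).

C2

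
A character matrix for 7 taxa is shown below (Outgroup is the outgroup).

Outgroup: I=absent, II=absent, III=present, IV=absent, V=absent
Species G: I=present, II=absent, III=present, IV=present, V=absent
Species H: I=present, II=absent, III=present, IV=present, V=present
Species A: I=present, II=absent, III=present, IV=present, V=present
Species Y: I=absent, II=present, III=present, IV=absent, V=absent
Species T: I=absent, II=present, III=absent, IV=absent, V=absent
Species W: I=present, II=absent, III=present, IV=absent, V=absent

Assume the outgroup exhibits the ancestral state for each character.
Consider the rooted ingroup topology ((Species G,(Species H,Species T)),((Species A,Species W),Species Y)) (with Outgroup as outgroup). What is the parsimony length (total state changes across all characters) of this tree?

Map each character onto ((Species G,(Species H,Species T)),((Species A,Species W),Species Y)) (rooted by Outgroup) and count the minimum state changes it requires (Fitch parsimony):
I: 3; II: 2; III: 1; IV: 3; V: 2.
Total tree length = 11.

11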